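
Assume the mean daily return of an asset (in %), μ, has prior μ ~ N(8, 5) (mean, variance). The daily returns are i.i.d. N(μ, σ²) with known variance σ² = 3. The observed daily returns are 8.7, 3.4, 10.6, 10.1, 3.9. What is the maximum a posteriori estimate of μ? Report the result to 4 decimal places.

μ̂_MAP = 7.4107

n = 5; x̄ = (8.7 + 3.4 + 10.6 + 10.1 + 3.9)/5 = 36.7/5 = 7.34.
For a Normal prior and Normal likelihood with known variance, the posterior is Normal; its mode equals its mean, the precision-weighted average.
Prior precision 1/σ₀² = 1/5 = 0.2; data precision n/σ² = 5/3.
μ̂ = (0.2·8 + (5/3)·7.34) / (0.2 + 5/3) = (83/6)/(28/15) = 415/56 ≈ 7.4107.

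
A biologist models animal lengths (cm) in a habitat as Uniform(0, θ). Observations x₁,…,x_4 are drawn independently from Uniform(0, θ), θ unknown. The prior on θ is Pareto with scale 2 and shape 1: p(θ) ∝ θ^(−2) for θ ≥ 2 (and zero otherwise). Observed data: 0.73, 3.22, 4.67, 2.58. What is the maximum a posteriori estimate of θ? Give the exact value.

θ̂_MAP = 4.67

The Uniform(0, θ) likelihood is θ^(−n) for θ ≥ max(xᵢ), zero otherwise. Here max(xᵢ) = 4.67.
Posterior ∝ θ^(−2) · θ^(−4) = θ^(−6) on θ ≥ max(2, 4.67) = 4.67.
This density is strictly decreasing in θ, so the posterior mode lies at the lower boundary of the support.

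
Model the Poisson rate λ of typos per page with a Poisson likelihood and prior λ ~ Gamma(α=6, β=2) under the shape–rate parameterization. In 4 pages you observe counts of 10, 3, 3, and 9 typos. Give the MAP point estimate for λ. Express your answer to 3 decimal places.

λ̂_MAP = 5.000

Σxᵢ = 10+3+3+9 = 25, with n = 4.
Posterior ∝ λ^5e^(−2λ) · λ^25e^(−4λ) = λ^30e^(−6λ), i.e. Gamma(shape=31, rate=6).
The mode of a Gamma(a, b) with a ≥ 1 (shape–rate) is (a−1)/b = 30/6 ≈ 5.000.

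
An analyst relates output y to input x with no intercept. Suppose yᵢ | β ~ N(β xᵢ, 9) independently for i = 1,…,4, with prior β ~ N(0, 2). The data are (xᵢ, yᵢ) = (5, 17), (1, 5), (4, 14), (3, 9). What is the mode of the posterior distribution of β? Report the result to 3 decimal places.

log p(β | y) = −Σ(yᵢ − βxᵢ)²/(2·9) − β²/(2·2) + const.
Setting the derivative to zero: Σxᵢ(yᵢ − βxᵢ)/9 − β/2 = 0, so β = Σxᵢyᵢ / (Σxᵢ² + σ²/τ²).
Σxᵢyᵢ = 5·17 + 1·5 + 4·14 + 3·9 = 173; Σxᵢ² = 51; σ²/τ² = 4.5.
β̂_MAP = 173 / (51 + 4.5) = 173/55.5 ≈ 3.117.

β̂_MAP = 3.117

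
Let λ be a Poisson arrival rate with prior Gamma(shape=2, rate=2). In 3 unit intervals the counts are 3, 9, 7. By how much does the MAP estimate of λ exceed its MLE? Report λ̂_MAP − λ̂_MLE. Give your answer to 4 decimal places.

MAP − MLE = -2.3333

Σxᵢ = 19. Posterior is Gamma(21, 5); MAP = (21−1)/5 = 20/5 ≈ 4.00000.
MLE = x̄ = 19/3 ≈ 6.33333.
Difference = 20/5 − 19/3 = -7/3 ≈ -2.3333.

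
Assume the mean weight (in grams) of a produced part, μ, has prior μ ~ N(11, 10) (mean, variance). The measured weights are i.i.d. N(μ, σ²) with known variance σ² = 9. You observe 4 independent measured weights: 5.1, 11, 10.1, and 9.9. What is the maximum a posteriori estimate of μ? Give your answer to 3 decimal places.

n = 4; x̄ = (5.1 + 11 + 10.1 + 9.9)/4 = 36.1/4 = 9.025.
For a Normal prior and Normal likelihood with known variance, the posterior is Normal; its mode equals its mean, the precision-weighted average.
Prior precision 1/σ₀² = 1/10 = 0.1; data precision n/σ² = 4/9.
μ̂ = (0.1·11 + (4/9)·9.025) / (0.1 + 4/9) = (46/9)/(49/90) = 460/49 ≈ 9.388.

μ̂_MAP = 9.388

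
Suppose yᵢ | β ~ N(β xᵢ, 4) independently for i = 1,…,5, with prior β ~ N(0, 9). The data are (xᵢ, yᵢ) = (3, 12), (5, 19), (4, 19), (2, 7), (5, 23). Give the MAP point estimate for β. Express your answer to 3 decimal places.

log p(β | y) = −Σ(yᵢ − βxᵢ)²/(2·4) − β²/(2·9) + const.
Setting the derivative to zero: Σxᵢ(yᵢ − βxᵢ)/4 − β/9 = 0, so β = Σxᵢyᵢ / (Σxᵢ² + σ²/τ²).
Σxᵢyᵢ = 3·12 + 5·19 + 4·19 + 2·7 + 5·23 = 336; Σxᵢ² = 79; σ²/τ² = 4/9.
β̂_MAP = 336 / (79 + 4/9) = 336/(715/9) = 3024/715 ≈ 4.229.

β̂_MAP = 4.229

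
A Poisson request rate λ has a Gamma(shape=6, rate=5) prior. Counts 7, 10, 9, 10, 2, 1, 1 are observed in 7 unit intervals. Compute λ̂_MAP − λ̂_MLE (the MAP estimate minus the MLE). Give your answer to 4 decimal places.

MAP − MLE = -1.9643

Σxᵢ = 40. Posterior is Gamma(46, 12); MAP = (46−1)/12 = 45/12 ≈ 3.75000.
MLE = x̄ = 40/7 ≈ 5.71429.
Difference = 45/12 − 40/7 = -55/28 ≈ -1.9643.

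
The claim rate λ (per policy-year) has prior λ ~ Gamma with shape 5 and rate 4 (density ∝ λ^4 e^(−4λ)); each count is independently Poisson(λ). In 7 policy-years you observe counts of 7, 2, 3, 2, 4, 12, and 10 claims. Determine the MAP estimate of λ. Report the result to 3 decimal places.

λ̂_MAP = 4.000

Σxᵢ = 7+2+3+2+4+12+10 = 40, with n = 7.
Posterior ∝ λ^4e^(−4λ) · λ^40e^(−7λ) = λ^44e^(−11λ), i.e. Gamma(shape=45, rate=11).
The mode of a Gamma(a, b) with a ≥ 1 (shape–rate) is (a−1)/b = 44/11 ≈ 4.000.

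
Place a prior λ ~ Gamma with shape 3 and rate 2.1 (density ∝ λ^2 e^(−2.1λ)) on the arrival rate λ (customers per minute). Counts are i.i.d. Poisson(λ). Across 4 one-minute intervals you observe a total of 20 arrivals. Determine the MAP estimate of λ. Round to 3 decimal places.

λ̂_MAP = 3.607

Σxᵢ = 20, n = 4.
Posterior ∝ λ^2e^(−2.1λ) · λ^20e^(−4λ) = λ^22e^(−6.1λ), i.e. Gamma(shape=23, rate=6.1).
The mode of a Gamma(a, b) with a ≥ 1 (shape–rate) is (a−1)/b = 22/6.1 ≈ 3.607.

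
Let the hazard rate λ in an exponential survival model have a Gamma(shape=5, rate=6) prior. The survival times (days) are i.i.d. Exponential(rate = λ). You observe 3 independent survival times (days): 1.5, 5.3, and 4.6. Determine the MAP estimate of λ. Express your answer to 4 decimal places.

λ̂_MAP = 0.4023

The Exponential(rate=λ) likelihood is ∝ λ^n e^(−λΣtᵢ). Here n = 3 and Σtᵢ = 1.5 + 5.3 + 4.6 = 11.4.
Posterior ∝ λ^4e^(−6λ) · λ^3e^(−11.4λ) = λ^7e^(−17.4λ), i.e. Gamma(8, 17.4).
Mode = (a−1)/b = 7/17.4 ≈ 0.4023.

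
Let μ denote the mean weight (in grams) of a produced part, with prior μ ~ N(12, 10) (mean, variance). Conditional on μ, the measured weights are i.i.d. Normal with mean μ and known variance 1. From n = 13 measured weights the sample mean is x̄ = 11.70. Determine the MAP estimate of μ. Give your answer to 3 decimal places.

μ̂_MAP = 11.702

n = 13, x̄ = 11.70.
For a Normal prior and Normal likelihood with known variance, the posterior is Normal; its mode equals its mean, the precision-weighted average.
Prior precision 1/σ₀² = 1/10 = 0.1; data precision n/σ² = 13/1 = 13.
μ̂ = (0.1·12 + 13·11.7) / (0.1 + 13) = 153.3/13.1 = 1533/131 ≈ 11.702.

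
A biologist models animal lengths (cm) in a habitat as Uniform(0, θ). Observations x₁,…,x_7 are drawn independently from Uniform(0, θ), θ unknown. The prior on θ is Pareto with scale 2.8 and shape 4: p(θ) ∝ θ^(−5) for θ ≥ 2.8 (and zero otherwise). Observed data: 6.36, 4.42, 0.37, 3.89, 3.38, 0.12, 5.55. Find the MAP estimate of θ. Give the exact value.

θ̂_MAP = 6.36

The Uniform(0, θ) likelihood is θ^(−n) for θ ≥ max(xᵢ), zero otherwise. Here max(xᵢ) = 6.36.
Posterior ∝ θ^(−5) · θ^(−7) = θ^(−12) on θ ≥ max(2.8, 6.36) = 6.36.
This density is strictly decreasing in θ, so the posterior mode lies at the lower boundary of the support.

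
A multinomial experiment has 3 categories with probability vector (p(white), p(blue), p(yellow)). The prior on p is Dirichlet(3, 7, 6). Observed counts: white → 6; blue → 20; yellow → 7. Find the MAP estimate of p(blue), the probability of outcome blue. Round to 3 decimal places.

MAP estimate of p(blue) = 0.565

The posterior is Dirichlet(αᵢ + nᵢ) = Dirichlet(9, 27, 13).
For a Dirichlet(a₁,…,a_K) with all aᵢ > 1, the mode has j-th component (aⱼ − 1)/(Σaᵢ − K).
Here Σaᵢ = 49 and K = 3, so p(blue) = (27 − 1)/(49 − 3) = 26/46 ≈ 0.565.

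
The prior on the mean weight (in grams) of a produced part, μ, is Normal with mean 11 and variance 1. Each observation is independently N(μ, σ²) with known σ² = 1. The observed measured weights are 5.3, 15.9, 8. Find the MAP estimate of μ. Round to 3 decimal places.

μ̂_MAP = 10.050

n = 3; x̄ = (5.3 + 15.9 + 8)/3 = 29.2/3 = 146/15 ≈ 9.7333.
For a Normal prior and Normal likelihood with known variance, the posterior is Normal; its mode equals its mean, the precision-weighted average.
Prior precision 1/σ₀² = 1/1 = 1; data precision n/σ² = 3/1 = 3.
μ̂ = (1·11 + 3·(146/15)) / (1 + 3) = 40.2/4 = 10.050.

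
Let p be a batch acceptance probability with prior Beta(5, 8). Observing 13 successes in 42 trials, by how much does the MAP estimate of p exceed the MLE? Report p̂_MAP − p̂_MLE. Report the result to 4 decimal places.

Posterior is Beta(18, 37); MAP = (18−1)/(55−2) = 17/53 ≈ 0.32075.
MLE ignores the prior: p̂_MLE = k/n = 13/42 ≈ 0.30952.
Difference = 17/53 − 13/42 = 25/2226 ≈ 0.0112.

MAP − MLE = 0.0112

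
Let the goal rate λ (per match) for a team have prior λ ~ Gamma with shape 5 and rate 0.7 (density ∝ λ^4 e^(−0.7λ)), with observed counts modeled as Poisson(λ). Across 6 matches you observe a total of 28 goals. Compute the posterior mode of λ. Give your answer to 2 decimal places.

λ̂_MAP = 4.78

Σxᵢ = 28, n = 6.
Posterior ∝ λ^4e^(−0.7λ) · λ^28e^(−6λ) = λ^32e^(−6.7λ), i.e. Gamma(shape=33, rate=6.7).
The mode of a Gamma(a, b) with a ≥ 1 (shape–rate) is (a−1)/b = 32/6.7 ≈ 4.78.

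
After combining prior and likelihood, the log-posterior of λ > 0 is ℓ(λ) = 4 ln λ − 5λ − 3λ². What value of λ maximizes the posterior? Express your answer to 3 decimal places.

ℓ'(λ) = 4/λ − 5 − 6λ. Setting this to zero and multiplying by λ: 6λ² + 5λ − 4 = 0.
λ = (−5 + √(5² + 4·6·4)) / (2·6) = (−5 + √121) / 12 = (−5 + 11)/12 = 1/2.
ℓ''(λ) = −4/λ² − 6 < 0, confirming a maximum.

λ̂_MAP = 0.500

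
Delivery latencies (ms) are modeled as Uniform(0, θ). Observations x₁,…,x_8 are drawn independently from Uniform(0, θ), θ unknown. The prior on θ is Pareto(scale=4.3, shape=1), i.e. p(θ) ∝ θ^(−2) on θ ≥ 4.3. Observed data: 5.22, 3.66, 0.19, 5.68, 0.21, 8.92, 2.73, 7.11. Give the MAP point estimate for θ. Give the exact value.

θ̂_MAP = 8.92

The Uniform(0, θ) likelihood is θ^(−n) for θ ≥ max(xᵢ), zero otherwise. Here max(xᵢ) = 8.92.
Posterior ∝ θ^(−2) · θ^(−8) = θ^(−10) on θ ≥ max(4.3, 8.92) = 8.92.
This density is strictly decreasing in θ, so the posterior mode lies at the lower boundary of the support.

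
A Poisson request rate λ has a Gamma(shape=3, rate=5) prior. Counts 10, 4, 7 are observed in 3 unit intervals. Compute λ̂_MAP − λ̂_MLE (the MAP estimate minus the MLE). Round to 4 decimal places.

MAP − MLE = -4.1250

Σxᵢ = 21. Posterior is Gamma(24, 8); MAP = (24−1)/8 = 23/8 ≈ 2.87500.
MLE = x̄ = 21/3 ≈ 7.00000.
Difference = 23/8 − 21/3 = -33/8 ≈ -4.1250.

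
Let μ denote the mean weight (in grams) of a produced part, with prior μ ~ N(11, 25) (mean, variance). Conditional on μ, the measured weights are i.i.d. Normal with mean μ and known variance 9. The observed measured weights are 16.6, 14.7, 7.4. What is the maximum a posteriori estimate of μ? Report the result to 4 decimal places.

μ̂_MAP = 12.6964

n = 3; x̄ = (16.6 + 14.7 + 7.4)/3 = 38.7/3 = 12.9.
For a Normal prior and Normal likelihood with known variance, the posterior is Normal; its mode equals its mean, the precision-weighted average.
Prior precision 1/σ₀² = 1/25 = 0.04; data precision n/σ² = 3/9 = 1/3.
μ̂ = (0.04·11 + (1/3)·12.9) / (0.04 + 1/3) = 4.74/(28/75) = 711/56 ≈ 12.6964.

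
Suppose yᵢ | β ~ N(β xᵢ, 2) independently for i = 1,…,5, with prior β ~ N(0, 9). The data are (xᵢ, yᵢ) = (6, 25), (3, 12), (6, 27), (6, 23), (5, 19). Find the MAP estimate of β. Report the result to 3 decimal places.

β̂_MAP = 4.085

log p(β | y) = −Σ(yᵢ − βxᵢ)²/(2·2) − β²/(2·9) + const.
Setting the derivative to zero: Σxᵢ(yᵢ − βxᵢ)/2 − β/9 = 0, so β = Σxᵢyᵢ / (Σxᵢ² + σ²/τ²).
Σxᵢyᵢ = 6·25 + 3·12 + 6·27 + 6·23 + 5·19 = 581; Σxᵢ² = 142; σ²/τ² = 2/9.
β̂_MAP = 581 / (142 + 2/9) = 581/(1280/9) = 5229/1280 ≈ 4.085.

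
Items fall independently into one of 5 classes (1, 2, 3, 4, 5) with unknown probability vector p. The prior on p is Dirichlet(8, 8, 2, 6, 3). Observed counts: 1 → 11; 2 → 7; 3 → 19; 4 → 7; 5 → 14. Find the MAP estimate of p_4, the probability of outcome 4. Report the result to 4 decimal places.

The posterior is Dirichlet(αᵢ + nᵢ) = Dirichlet(19, 15, 21, 13, 17).
For a Dirichlet(a₁,…,a_K) with all aᵢ > 1, the mode has j-th component (aⱼ − 1)/(Σaᵢ − K).
Here Σaᵢ = 85 and K = 5, so p_4 = (13 − 1)/(85 − 5) = 12/80 ≈ 0.1500.

MAP estimate: 0.1500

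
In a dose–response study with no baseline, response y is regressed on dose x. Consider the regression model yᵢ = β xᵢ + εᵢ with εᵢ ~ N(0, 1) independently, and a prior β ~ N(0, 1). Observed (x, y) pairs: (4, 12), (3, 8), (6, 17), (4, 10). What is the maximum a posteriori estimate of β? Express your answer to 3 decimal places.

log p(β | y) = −Σ(yᵢ − βxᵢ)²/(2·1) − β²/(2·1) + const.
Setting the derivative to zero: Σxᵢ(yᵢ − βxᵢ)/1 − β/1 = 0, so β = Σxᵢyᵢ / (Σxᵢ² + σ²/τ²).
Σxᵢyᵢ = 4·12 + 3·8 + 6·17 + 4·10 = 214; Σxᵢ² = 77; σ²/τ² = 1.
β̂_MAP = 214 / (77 + 1) = 214/78 ≈ 2.744.

β̂_MAP = 2.744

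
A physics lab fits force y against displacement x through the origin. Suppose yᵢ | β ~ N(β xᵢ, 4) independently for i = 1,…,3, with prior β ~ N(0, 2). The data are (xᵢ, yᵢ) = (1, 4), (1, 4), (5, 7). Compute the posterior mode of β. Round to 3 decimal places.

log p(β | y) = −Σ(yᵢ − βxᵢ)²/(2·4) − β²/(2·2) + const.
Setting the derivative to zero: Σxᵢ(yᵢ − βxᵢ)/4 − β/2 = 0, so β = Σxᵢyᵢ / (Σxᵢ² + σ²/τ²).
Σxᵢyᵢ = 1·4 + 1·4 + 5·7 = 43; Σxᵢ² = 27; σ²/τ² = 2.
β̂_MAP = 43 / (27 + 2) = 43/29 ≈ 1.483.

β̂_MAP = 1.483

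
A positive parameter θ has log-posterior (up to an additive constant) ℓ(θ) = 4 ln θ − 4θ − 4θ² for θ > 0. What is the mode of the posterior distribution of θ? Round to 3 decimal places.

ℓ'(θ) = 4/θ − 4 − 8θ. Setting this to zero and multiplying by θ: 8θ² + 4θ − 4 = 0.
θ = (−4 + √(4² + 4·8·4)) / (2·8) = (−4 + √144) / 16 = (−4 + 12)/16 = 1/2.
ℓ''(θ) = −4/θ² − 8 < 0, confirming a maximum.

θ̂_MAP = 0.500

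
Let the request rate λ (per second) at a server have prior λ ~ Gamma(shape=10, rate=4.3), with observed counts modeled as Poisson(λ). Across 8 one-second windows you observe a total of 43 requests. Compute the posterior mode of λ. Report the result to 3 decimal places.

λ̂_MAP = 4.228

Σxᵢ = 43, n = 8.
Posterior ∝ λ^9e^(−4.3λ) · λ^43e^(−8λ) = λ^52e^(−12.3λ), i.e. Gamma(shape=53, rate=12.3).
The mode of a Gamma(a, b) with a ≥ 1 (shape–rate) is (a−1)/b = 52/12.3 ≈ 4.228.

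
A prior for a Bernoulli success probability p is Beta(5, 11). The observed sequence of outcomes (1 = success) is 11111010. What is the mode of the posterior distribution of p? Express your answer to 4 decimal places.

Prior: Beta(5, 11).
Data: 6 successes in 8 trials (from the sequence). The binomial likelihood contributes p^6(1−p)^2, so the posterior is Beta(5+6, 11+2) = Beta(11, 13).
For Beta(a, b) with a, b > 1 the mode is (a−1)/(a+b−2) = 10/22 ≈ 0.4545.

p̂_MAP = 0.4545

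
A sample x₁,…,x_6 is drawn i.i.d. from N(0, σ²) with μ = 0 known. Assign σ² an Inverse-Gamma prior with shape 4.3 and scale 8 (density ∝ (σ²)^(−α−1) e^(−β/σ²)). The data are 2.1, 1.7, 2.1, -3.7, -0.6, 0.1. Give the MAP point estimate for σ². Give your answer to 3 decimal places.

σ̂²_MAP = 2.516

Sum of squared deviations about the known mean: SS = (2.1−0)² + (1.7−0)² + (2.1−0)² + (-3.7−0)² + (-0.6−0)² + (0.1−0)² = 25.77.
The Normal likelihood contributes (σ²)^(−n/2) exp(−SS/(2σ²)), so the posterior is Inverse-Gamma(α + n/2, β + SS/2) = Inverse-Gamma(7.3, 20.885).
The mode of Inverse-Gamma(a, b) is b/(a+1) = 20.885/8.3 ≈ 2.516.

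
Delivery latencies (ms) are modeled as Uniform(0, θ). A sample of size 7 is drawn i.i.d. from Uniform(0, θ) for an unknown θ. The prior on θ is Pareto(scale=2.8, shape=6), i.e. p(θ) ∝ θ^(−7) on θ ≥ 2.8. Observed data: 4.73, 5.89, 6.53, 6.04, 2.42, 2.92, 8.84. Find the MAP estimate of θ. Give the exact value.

The Uniform(0, θ) likelihood is θ^(−n) for θ ≥ max(xᵢ), zero otherwise. Here max(xᵢ) = 8.84.
Posterior ∝ θ^(−7) · θ^(−7) = θ^(−14) on θ ≥ max(2.8, 8.84) = 8.84.
This density is strictly decreasing in θ, so the posterior mode lies at the lower boundary of the support.

θ̂_MAP = 8.84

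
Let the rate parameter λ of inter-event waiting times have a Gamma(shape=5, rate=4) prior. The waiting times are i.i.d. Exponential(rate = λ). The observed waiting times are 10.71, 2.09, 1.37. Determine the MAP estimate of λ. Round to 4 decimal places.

λ̂_MAP = 0.3853

The Exponential(rate=λ) likelihood is ∝ λ^n e^(−λΣtᵢ). Here n = 3 and Σtᵢ = 10.71 + 2.09 + 1.37 = 14.17.
Posterior ∝ λ^4e^(−4λ) · λ^3e^(−14.17λ) = λ^7e^(−18.17λ), i.e. Gamma(8, 18.17).
Mode = (a−1)/b = 7/18.17 ≈ 0.3853.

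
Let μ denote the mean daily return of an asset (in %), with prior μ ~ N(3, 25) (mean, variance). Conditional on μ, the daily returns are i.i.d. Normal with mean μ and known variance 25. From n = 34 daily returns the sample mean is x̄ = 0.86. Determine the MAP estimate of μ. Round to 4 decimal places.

n = 34, x̄ = 0.86.
For a Normal prior and Normal likelihood with known variance, the posterior is Normal; its mode equals its mean, the precision-weighted average.
Prior precision 1/σ₀² = 1/25 = 0.04; data precision n/σ² = 34/25 = 1.36.
μ̂ = (0.04·3 + 1.36·0.86) / (0.04 + 1.36) = 1.2896/1.4 = 806/875 ≈ 0.9211.

μ̂_MAP = 0.9211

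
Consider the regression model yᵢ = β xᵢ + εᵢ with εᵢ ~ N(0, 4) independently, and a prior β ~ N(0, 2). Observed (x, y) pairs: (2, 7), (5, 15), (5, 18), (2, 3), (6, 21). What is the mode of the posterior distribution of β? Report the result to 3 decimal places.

β̂_MAP = 3.240

log p(β | y) = −Σ(yᵢ − βxᵢ)²/(2·4) − β²/(2·2) + const.
Setting the derivative to zero: Σxᵢ(yᵢ − βxᵢ)/4 − β/2 = 0, so β = Σxᵢyᵢ / (Σxᵢ² + σ²/τ²).
Σxᵢyᵢ = 2·7 + 5·15 + 5·18 + 2·3 + 6·21 = 311; Σxᵢ² = 94; σ²/τ² = 2.
β̂_MAP = 311 / (94 + 2) = 311/96 ≈ 3.240.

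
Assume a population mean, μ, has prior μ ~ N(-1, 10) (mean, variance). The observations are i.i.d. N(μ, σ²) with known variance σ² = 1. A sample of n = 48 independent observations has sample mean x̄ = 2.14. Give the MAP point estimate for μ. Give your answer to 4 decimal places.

n = 48, x̄ = 2.14.
For a Normal prior and Normal likelihood with known variance, the posterior is Normal; its mode equals its mean, the precision-weighted average.
Prior precision 1/σ₀² = 1/10 = 0.1; data precision n/σ² = 48/1 = 48.
μ̂ = (0.1·(-1) + 48·2.14) / (0.1 + 48) = 102.62/48.1 = 5131/2405 ≈ 2.1335.

μ̂_MAP = 2.1335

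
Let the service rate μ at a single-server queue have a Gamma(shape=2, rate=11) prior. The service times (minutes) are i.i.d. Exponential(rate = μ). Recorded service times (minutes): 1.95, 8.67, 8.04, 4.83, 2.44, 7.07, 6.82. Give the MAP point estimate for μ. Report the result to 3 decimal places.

The Exponential(rate=μ) likelihood is ∝ μ^n e^(−μΣtᵢ). Here n = 7 and Σtᵢ = 1.95 + 8.67 + 8.04 + 4.83 + 2.44 + 7.07 + 6.82 = 39.82.
Posterior ∝ μe^(−11μ) · μ^7e^(−39.82μ) = μ^8e^(−50.82μ), i.e. Gamma(9, 50.82).
Mode = (a−1)/b = 8/50.82 ≈ 0.157.

μ̂_MAP = 0.157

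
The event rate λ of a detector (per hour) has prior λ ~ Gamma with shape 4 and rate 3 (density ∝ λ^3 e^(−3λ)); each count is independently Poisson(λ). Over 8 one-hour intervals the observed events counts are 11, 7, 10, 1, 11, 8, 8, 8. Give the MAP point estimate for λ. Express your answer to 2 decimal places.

λ̂_MAP = 6.09

Σxᵢ = 11+7+10+1+11+8+8+8 = 64, with n = 8.
Posterior ∝ λ^3e^(−3λ) · λ^64e^(−8λ) = λ^67e^(−11λ), i.e. Gamma(shape=68, rate=11).
The mode of a Gamma(a, b) with a ≥ 1 (shape–rate) is (a−1)/b = 67/11 ≈ 6.09.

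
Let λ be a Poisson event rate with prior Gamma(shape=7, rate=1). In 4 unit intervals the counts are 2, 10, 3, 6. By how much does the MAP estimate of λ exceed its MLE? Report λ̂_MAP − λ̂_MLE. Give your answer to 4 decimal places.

MAP − MLE = 0.1500

Σxᵢ = 21. Posterior is Gamma(28, 5); MAP = (28−1)/5 = 27/5 ≈ 5.40000.
MLE = x̄ = 21/4 ≈ 5.25000.
Difference = 27/5 − 21/4 = 3/20 ≈ 0.1500.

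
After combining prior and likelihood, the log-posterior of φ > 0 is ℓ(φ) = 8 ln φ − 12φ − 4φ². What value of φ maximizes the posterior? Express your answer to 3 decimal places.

ℓ'(φ) = 8/φ − 12 − 8φ. Setting this to zero and multiplying by φ: 8φ² + 12φ − 8 = 0.
φ = (−12 + √(12² + 4·8·8)) / (2·8) = (−12 + √400) / 16 = (−12 + 20)/16 = 1/2.
ℓ''(φ) = −8/φ² − 8 < 0, confirming a maximum.

φ̂_MAP = 0.500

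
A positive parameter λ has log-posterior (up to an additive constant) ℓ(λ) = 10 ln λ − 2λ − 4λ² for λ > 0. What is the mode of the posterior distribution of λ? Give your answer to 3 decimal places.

λ̂_MAP = 1.000

ℓ'(λ) = 10/λ − 2 − 8λ. Setting this to zero and multiplying by λ: 8λ² + 2λ − 10 = 0.
λ = (−2 + √(2² + 4·8·10)) / (2·8) = (−2 + √324) / 16 = (−2 + 18)/16 = 1.
ℓ''(λ) = −10/λ² − 8 < 0, confirming a maximum.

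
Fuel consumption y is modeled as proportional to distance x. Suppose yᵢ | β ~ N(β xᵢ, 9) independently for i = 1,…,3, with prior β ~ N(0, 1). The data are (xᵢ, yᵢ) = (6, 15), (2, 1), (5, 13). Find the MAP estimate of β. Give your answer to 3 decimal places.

β̂_MAP = 2.122

log p(β | y) = −Σ(yᵢ − βxᵢ)²/(2·9) − β²/(2·1) + const.
Setting the derivative to zero: Σxᵢ(yᵢ − βxᵢ)/9 − β/1 = 0, so β = Σxᵢyᵢ / (Σxᵢ² + σ²/τ²).
Σxᵢyᵢ = 6·15 + 2·1 + 5·13 = 157; Σxᵢ² = 65; σ²/τ² = 9.
β̂_MAP = 157 / (65 + 9) = 157/74 ≈ 2.122.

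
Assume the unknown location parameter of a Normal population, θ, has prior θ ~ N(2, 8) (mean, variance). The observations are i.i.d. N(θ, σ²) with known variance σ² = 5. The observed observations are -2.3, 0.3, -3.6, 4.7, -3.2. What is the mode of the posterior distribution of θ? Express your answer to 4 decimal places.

θ̂_MAP = -0.5067

n = 5; x̄ = ((-2.3) + 0.3 + (-3.6) + 4.7 + (-3.2))/5 = -4.1/5 = -0.82.
For a Normal prior and Normal likelihood with known variance, the posterior is Normal; its mode equals its mean, the precision-weighted average.
Prior precision 1/σ₀² = 1/8 = 0.125; data precision n/σ² = 5/5 = 1.
θ̂ = (0.125·2 + 1·(-0.82)) / (0.125 + 1) = (-0.57)/1.125 = -38/75 ≈ -0.5067.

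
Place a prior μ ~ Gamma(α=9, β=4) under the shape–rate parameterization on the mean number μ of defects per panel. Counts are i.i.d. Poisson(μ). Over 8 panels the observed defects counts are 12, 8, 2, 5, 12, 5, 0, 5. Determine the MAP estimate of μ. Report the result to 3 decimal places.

Σxᵢ = 12+8+2+5+12+5+0+5 = 49, with n = 8.
Posterior ∝ μ^8e^(−4μ) · μ^49e^(−8μ) = μ^57e^(−12μ), i.e. Gamma(shape=58, rate=12).
The mode of a Gamma(a, b) with a ≥ 1 (shape–rate) is (a−1)/b = 57/12 ≈ 4.750.

μ̂_MAP = 4.750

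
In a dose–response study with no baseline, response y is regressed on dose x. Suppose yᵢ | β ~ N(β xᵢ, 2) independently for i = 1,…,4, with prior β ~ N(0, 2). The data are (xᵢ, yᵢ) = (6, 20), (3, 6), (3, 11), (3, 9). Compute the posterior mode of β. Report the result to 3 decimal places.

β̂_MAP = 3.094

log p(β | y) = −Σ(yᵢ − βxᵢ)²/(2·2) − β²/(2·2) + const.
Setting the derivative to zero: Σxᵢ(yᵢ − βxᵢ)/2 − β/2 = 0, so β = Σxᵢyᵢ / (Σxᵢ² + σ²/τ²).
Σxᵢyᵢ = 6·20 + 3·6 + 3·11 + 3·9 = 198; Σxᵢ² = 63; σ²/τ² = 1.
β̂_MAP = 198 / (63 + 1) = 198/64 ≈ 3.094.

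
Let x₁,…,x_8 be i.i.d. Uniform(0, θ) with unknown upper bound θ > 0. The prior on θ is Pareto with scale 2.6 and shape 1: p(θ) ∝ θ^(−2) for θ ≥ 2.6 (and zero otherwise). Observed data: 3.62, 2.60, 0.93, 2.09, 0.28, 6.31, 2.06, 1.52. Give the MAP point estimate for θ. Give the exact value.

θ̂_MAP = 6.31

The Uniform(0, θ) likelihood is θ^(−n) for θ ≥ max(xᵢ), zero otherwise. Here max(xᵢ) = 6.31.
Posterior ∝ θ^(−2) · θ^(−8) = θ^(−10) on θ ≥ max(2.6, 6.31) = 6.31.
This density is strictly decreasing in θ, so the posterior mode lies at the lower boundary of the support.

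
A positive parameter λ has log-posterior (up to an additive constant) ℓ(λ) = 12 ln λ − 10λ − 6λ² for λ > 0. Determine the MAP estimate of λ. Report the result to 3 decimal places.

ℓ'(λ) = 12/λ − 10 − 12λ. Setting this to zero and multiplying by λ: 12λ² + 10λ − 12 = 0.
λ = (−10 + √(10² + 4·12·12)) / (2·12) = (−10 + √676) / 24 = (−10 + 26)/24 = 2/3.
ℓ''(λ) = −12/λ² − 12 < 0, confirming a maximum.

λ̂_MAP = 0.667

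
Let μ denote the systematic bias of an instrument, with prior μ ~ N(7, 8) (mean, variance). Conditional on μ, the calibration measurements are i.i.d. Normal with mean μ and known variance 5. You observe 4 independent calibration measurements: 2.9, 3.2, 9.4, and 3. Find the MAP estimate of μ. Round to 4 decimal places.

n = 4; x̄ = (2.9 + 3.2 + 9.4 + 3)/4 = 18.5/4 = 4.625.
For a Normal prior and Normal likelihood with known variance, the posterior is Normal; its mode equals its mean, the precision-weighted average.
Prior precision 1/σ₀² = 1/8 = 0.125; data precision n/σ² = 4/5 = 0.8.
μ̂ = (0.125·7 + 0.8·4.625) / (0.125 + 0.8) = 4.575/0.925 = 183/37 ≈ 4.9459.

μ̂_MAP = 4.9459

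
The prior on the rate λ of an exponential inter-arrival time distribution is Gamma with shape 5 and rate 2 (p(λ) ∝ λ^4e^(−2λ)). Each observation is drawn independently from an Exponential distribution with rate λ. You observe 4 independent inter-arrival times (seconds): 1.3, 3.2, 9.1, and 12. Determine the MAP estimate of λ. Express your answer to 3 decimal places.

The Exponential(rate=λ) likelihood is ∝ λ^n e^(−λΣtᵢ). Here n = 4 and Σtᵢ = 1.3 + 3.2 + 9.1 + 12 = 25.6.
Posterior ∝ λ^4e^(−2λ) · λ^4e^(−25.6λ) = λ^8e^(−27.6λ), i.e. Gamma(9, 27.6).
Mode = (a−1)/b = 8/27.6 ≈ 0.290.

λ̂_MAP = 0.290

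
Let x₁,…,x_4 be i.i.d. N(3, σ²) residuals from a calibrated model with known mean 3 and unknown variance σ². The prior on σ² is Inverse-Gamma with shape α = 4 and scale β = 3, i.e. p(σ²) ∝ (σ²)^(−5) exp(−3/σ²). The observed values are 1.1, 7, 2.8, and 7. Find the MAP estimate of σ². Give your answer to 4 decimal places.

σ̂²_MAP = 2.9750

Sum of squared deviations about the known mean: SS = (1.1−3)² + (7−3)² + (2.8−3)² + (7−3)² = 35.65.
The Normal likelihood contributes (σ²)^(−n/2) exp(−SS/(2σ²)), so the posterior is Inverse-Gamma(α + n/2, β + SS/2) = Inverse-Gamma(6, 20.825).
The mode of Inverse-Gamma(a, b) is b/(a+1) = 20.825/7 ≈ 2.9750.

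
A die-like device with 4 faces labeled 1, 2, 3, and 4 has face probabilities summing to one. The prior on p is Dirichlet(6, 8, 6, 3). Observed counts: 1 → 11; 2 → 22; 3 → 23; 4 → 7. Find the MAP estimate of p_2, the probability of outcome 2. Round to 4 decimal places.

The posterior is Dirichlet(αᵢ + nᵢ) = Dirichlet(17, 30, 29, 10).
For a Dirichlet(a₁,…,a_K) with all aᵢ > 1, the mode has j-th component (aⱼ − 1)/(Σaᵢ − K).
Here Σaᵢ = 86 and K = 4, so p_2 = (30 − 1)/(86 − 4) = 29/82 ≈ 0.3537.

MAP estimate: 0.3537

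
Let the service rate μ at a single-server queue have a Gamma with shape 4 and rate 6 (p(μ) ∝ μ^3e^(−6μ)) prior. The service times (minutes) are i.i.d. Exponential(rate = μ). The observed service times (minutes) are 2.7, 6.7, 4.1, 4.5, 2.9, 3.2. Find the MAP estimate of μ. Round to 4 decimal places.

The Exponential(rate=μ) likelihood is ∝ μ^n e^(−μΣtᵢ). Here n = 6 and Σtᵢ = 2.7 + 6.7 + 4.1 + 4.5 + 2.9 + 3.2 = 24.1.
Posterior ∝ μ^3e^(−6μ) · μ^6e^(−24.1μ) = μ^9e^(−30.1μ), i.e. Gamma(10, 30.1).
Mode = (a−1)/b = 9/30.1 ≈ 0.2990.

μ̂_MAP = 0.2990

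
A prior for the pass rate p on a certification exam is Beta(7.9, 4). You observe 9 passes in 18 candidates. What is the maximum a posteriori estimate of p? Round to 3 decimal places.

p̂_MAP = 0.570

Prior: Beta(7.9, 4).
Data: 9 successes in 18 trials. The binomial likelihood contributes p^9(1−p)^9, so the posterior is Beta(7.9+9, 4+9) = Beta(16.9, 13).
For Beta(a, b) with a, b > 1 the mode is (a−1)/(a+b−2) = 15.9/27.9 ≈ 0.570.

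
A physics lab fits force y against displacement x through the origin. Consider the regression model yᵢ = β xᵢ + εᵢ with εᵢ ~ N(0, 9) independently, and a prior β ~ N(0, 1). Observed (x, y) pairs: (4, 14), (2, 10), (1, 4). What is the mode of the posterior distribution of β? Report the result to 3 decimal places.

log p(β | y) = −Σ(yᵢ − βxᵢ)²/(2·9) − β²/(2·1) + const.
Setting the derivative to zero: Σxᵢ(yᵢ − βxᵢ)/9 − β/1 = 0, so β = Σxᵢyᵢ / (Σxᵢ² + σ²/τ²).
Σxᵢyᵢ = 4·14 + 2·10 + 1·4 = 80; Σxᵢ² = 21; σ²/τ² = 9.
β̂_MAP = 80 / (21 + 9) = 80/30 ≈ 2.667.

β̂_MAP = 2.667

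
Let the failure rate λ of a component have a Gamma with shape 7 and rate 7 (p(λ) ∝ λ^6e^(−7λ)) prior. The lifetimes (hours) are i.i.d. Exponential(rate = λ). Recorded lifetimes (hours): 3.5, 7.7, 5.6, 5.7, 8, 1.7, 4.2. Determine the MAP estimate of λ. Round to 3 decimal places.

λ̂_MAP = 0.300

The Exponential(rate=λ) likelihood is ∝ λ^n e^(−λΣtᵢ). Here n = 7 and Σtᵢ = 3.5 + 7.7 + 5.6 + 5.7 + 8 + 1.7 + 4.2 = 36.4.
Posterior ∝ λ^6e^(−7λ) · λ^7e^(−36.4λ) = λ^13e^(−43.4λ), i.e. Gamma(14, 43.4).
Mode = (a−1)/b = 13/43.4 ≈ 0.300.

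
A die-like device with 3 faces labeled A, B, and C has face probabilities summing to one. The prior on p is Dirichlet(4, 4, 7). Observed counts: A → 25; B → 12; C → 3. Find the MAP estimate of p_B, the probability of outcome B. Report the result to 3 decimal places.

The posterior is Dirichlet(αᵢ + nᵢ) = Dirichlet(29, 16, 10).
For a Dirichlet(a₁,…,a_K) with all aᵢ > 1, the mode has j-th component (aⱼ − 1)/(Σaᵢ − K).
Here Σaᵢ = 55 and K = 3, so p_B = (16 − 1)/(55 − 3) = 15/52 ≈ 0.288.

MAP estimate of p_B = 0.288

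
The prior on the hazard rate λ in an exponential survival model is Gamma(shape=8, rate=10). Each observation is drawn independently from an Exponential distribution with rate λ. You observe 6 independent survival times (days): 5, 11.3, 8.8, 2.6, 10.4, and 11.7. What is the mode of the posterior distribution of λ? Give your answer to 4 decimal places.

λ̂_MAP = 0.2174

The Exponential(rate=λ) likelihood is ∝ λ^n e^(−λΣtᵢ). Here n = 6 and Σtᵢ = 5 + 11.3 + 8.8 + 2.6 + 10.4 + 11.7 = 49.8.
Posterior ∝ λ^7e^(−10λ) · λ^6e^(−49.8λ) = λ^13e^(−59.8λ), i.e. Gamma(14, 59.8).
Mode = (a−1)/b = 13/59.8 ≈ 0.2174.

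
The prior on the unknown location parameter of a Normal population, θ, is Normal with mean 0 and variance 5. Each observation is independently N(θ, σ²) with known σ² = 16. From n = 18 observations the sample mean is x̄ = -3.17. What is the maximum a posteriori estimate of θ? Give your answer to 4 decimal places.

n = 18, x̄ = -3.17.
For a Normal prior and Normal likelihood with known variance, the posterior is Normal; its mode equals its mean, the precision-weighted average.
Prior precision 1/σ₀² = 1/5 = 0.2; data precision n/σ² = 18/16 = 1.125.
θ̂ = (0.2·0 + 1.125·(-3.17)) / (0.2 + 1.125) = (-3.56625)/1.325 = -2853/1060 ≈ -2.6915.

θ̂_MAP = -2.6915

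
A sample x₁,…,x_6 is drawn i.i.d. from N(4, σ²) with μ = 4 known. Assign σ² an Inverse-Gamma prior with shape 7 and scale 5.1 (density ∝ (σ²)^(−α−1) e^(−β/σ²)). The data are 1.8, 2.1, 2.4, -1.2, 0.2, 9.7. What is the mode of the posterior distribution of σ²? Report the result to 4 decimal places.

Sum of squared deviations about the known mean: SS = (1.8−4)² + (2.1−4)² + (2.4−4)² + (-1.2−4)² + (0.2−4)² + (9.7−4)² = 84.98.
The Normal likelihood contributes (σ²)^(−n/2) exp(−SS/(2σ²)), so the posterior is Inverse-Gamma(α + n/2, β + SS/2) = Inverse-Gamma(10, 47.59).
The mode of Inverse-Gamma(a, b) is b/(a+1) = 47.59/11 ≈ 4.3264.

σ̂²_MAP = 4.3264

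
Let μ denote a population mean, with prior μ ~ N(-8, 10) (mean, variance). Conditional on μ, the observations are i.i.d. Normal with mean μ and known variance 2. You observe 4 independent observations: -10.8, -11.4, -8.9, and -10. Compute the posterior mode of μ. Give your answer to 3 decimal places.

μ̂_MAP = -10.167

n = 4; x̄ = ((-10.8) + (-11.4) + (-8.9) + (-10))/4 = -41.1/4 = -10.275.
For a Normal prior and Normal likelihood with known variance, the posterior is Normal; its mode equals its mean, the precision-weighted average.
Prior precision 1/σ₀² = 1/10 = 0.1; data precision n/σ² = 4/2 = 2.
μ̂ = (0.1·(-8) + 2·(-10.275)) / (0.1 + 2) = (-21.35)/2.1 = -61/6 ≈ -10.167.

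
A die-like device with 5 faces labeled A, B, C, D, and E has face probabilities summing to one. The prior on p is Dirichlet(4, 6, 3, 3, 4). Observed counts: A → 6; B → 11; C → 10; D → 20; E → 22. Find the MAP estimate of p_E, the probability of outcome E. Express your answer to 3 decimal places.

MAP estimate of p_E = 0.298

The posterior is Dirichlet(αᵢ + nᵢ) = Dirichlet(10, 17, 13, 23, 26).
For a Dirichlet(a₁,…,a_K) with all aᵢ > 1, the mode has j-th component (aⱼ − 1)/(Σaᵢ − K).
Here Σaᵢ = 89 and K = 5, so p_E = (26 − 1)/(89 − 5) = 25/84 ≈ 0.298.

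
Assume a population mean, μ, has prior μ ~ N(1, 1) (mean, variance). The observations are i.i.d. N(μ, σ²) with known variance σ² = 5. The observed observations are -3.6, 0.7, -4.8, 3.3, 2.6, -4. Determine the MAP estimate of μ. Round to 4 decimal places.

μ̂_MAP = -0.0727

n = 6; x̄ = ((-3.6) + 0.7 + (-4.8) + 3.3 + 2.6 + (-4))/6 = -5.8/6 = -29/30 ≈ -0.9667.
For a Normal prior and Normal likelihood with known variance, the posterior is Normal; its mode equals its mean, the precision-weighted average.
Prior precision 1/σ₀² = 1/1 = 1; data precision n/σ² = 6/5 = 1.2.
μ̂ = (1·1 + 1.2·(-29/30)) / (1 + 1.2) = (-0.16)/2.2 = -4/55 ≈ -0.0727.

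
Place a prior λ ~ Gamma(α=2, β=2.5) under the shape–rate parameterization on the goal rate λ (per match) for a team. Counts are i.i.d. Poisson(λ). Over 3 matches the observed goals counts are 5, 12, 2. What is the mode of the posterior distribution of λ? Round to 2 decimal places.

λ̂_MAP = 3.64

Σxᵢ = 5+12+2 = 19, with n = 3.
Posterior ∝ λe^(−2.5λ) · λ^19e^(−3λ) = λ^20e^(−5.5λ), i.e. Gamma(shape=21, rate=5.5).
The mode of a Gamma(a, b) with a ≥ 1 (shape–rate) is (a−1)/b = 20/5.5 ≈ 3.64.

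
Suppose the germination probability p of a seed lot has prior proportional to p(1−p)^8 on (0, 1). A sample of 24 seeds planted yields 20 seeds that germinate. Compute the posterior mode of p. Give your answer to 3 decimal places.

p̂_MAP = 0.636

The prior density ∝ p(1−p)^8 is the kernel of Beta(2, 9).
Data: 20 successes in 24 trials. The binomial likelihood contributes p^20(1−p)^4, so the posterior is Beta(2+20, 9+4) = Beta(22, 13).
For Beta(a, b) with a, b > 1 the mode is (a−1)/(a+b−2) = 21/33 ≈ 0.636.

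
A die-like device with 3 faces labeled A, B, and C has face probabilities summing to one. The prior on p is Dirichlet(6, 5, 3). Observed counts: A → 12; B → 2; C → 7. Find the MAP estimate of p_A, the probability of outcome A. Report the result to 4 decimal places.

The posterior is Dirichlet(αᵢ + nᵢ) = Dirichlet(18, 7, 10).
For a Dirichlet(a₁,…,a_K) with all aᵢ > 1, the mode has j-th component (aⱼ − 1)/(Σaᵢ − K).
Here Σaᵢ = 35 and K = 3, so p_A = (18 − 1)/(35 − 3) = 17/32 ≈ 0.5313.

MAP estimate of p_A = 0.5313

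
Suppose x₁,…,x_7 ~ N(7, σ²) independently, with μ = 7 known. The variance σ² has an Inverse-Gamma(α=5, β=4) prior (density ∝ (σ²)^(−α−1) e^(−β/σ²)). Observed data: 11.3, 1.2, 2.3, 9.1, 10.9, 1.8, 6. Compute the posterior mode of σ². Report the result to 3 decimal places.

Sum of squared deviations about the known mean: SS = (11.3−7)² + (1.2−7)² + (2.3−7)² + (9.1−7)² + (10.9−7)² + (1.8−7)² + (6−7)² = 121.88.
The Normal likelihood contributes (σ²)^(−n/2) exp(−SS/(2σ²)), so the posterior is Inverse-Gamma(α + n/2, β + SS/2) = Inverse-Gamma(8.5, 64.94).
The mode of Inverse-Gamma(a, b) is b/(a+1) = 64.94/9.5 ≈ 6.836.

σ̂²_MAP = 6.836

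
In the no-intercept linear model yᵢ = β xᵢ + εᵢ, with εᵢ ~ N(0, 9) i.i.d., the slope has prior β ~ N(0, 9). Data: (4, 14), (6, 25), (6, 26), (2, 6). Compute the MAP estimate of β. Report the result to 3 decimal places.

β̂_MAP = 4.022

log p(β | y) = −Σ(yᵢ − βxᵢ)²/(2·9) − β²/(2·9) + const.
Setting the derivative to zero: Σxᵢ(yᵢ − βxᵢ)/9 − β/9 = 0, so β = Σxᵢyᵢ / (Σxᵢ² + σ²/τ²).
Σxᵢyᵢ = 4·14 + 6·25 + 6·26 + 2·6 = 374; Σxᵢ² = 92; σ²/τ² = 1.
β̂_MAP = 374 / (92 + 1) = 374/93 ≈ 4.022.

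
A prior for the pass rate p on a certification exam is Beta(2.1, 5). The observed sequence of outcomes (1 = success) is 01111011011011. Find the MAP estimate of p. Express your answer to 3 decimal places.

Prior: Beta(2.1, 5).
Data: 10 successes in 14 trials (from the sequence). The binomial likelihood contributes p^10(1−p)^4, so the posterior is Beta(2.1+10, 5+4) = Beta(12.1, 9).
For Beta(a, b) with a, b > 1 the mode is (a−1)/(a+b−2) = 11.1/19.1 ≈ 0.581.

p̂_MAP = 0.581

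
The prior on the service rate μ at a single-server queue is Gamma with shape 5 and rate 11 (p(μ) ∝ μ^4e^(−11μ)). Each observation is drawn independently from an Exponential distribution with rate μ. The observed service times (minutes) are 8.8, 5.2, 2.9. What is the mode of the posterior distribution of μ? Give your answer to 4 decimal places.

μ̂_MAP = 0.2509

The Exponential(rate=μ) likelihood is ∝ μ^n e^(−μΣtᵢ). Here n = 3 and Σtᵢ = 8.8 + 5.2 + 2.9 = 16.9.
Posterior ∝ μ^4e^(−11μ) · μ^3e^(−16.9μ) = μ^7e^(−27.9μ), i.e. Gamma(8, 27.9).
Mode = (a−1)/b = 7/27.9 ≈ 0.2509.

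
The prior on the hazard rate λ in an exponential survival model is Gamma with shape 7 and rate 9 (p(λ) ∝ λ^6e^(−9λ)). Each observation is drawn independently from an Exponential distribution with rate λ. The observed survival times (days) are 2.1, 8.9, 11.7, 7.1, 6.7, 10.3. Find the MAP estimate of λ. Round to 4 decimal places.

The Exponential(rate=λ) likelihood is ∝ λ^n e^(−λΣtᵢ). Here n = 6 and Σtᵢ = 2.1 + 8.9 + 11.7 + 7.1 + 6.7 + 10.3 = 46.8.
Posterior ∝ λ^6e^(−9λ) · λ^6e^(−46.8λ) = λ^12e^(−55.8λ), i.e. Gamma(13, 55.8).
Mode = (a−1)/b = 12/55.8 ≈ 0.2151.

λ̂_MAP = 0.2151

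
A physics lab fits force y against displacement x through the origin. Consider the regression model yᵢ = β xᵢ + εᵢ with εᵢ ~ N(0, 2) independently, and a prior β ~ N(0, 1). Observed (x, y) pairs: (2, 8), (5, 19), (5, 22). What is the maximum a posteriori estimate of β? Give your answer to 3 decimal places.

log p(β | y) = −Σ(yᵢ − βxᵢ)²/(2·2) − β²/(2·1) + const.
Setting the derivative to zero: Σxᵢ(yᵢ − βxᵢ)/2 − β/1 = 0, so β = Σxᵢyᵢ / (Σxᵢ² + σ²/τ²).
Σxᵢyᵢ = 2·8 + 5·19 + 5·22 = 221; Σxᵢ² = 54; σ²/τ² = 2.
β̂_MAP = 221 / (54 + 2) = 221/56 ≈ 3.946.

β̂_MAP = 3.946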